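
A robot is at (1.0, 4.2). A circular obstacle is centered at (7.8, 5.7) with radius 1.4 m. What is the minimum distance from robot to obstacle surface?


center_dist = sqrt((1.0-7.8)^2 + (4.2-5.7)^2)
= sqrt(46.24 + 2.25)
= 6.9635
min_dist = center_dist - radius = 6.9635 - 1.4 = 5.5635 m


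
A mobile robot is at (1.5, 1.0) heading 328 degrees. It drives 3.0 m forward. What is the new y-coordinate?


y_new = y0 + d*sin(theta)
= 1.0 + 3.0*sin(328)
= 1.0 + -1.5898
= -0.5898


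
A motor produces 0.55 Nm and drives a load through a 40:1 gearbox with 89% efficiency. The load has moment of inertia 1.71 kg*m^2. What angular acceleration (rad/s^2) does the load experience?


tau_out = tau_motor * N * eta
= 0.55 * 40 * 0.89 = 19.58 Nm
alpha = tau_out / I = 19.58 / 1.71
= 11.4503 rad/s^2


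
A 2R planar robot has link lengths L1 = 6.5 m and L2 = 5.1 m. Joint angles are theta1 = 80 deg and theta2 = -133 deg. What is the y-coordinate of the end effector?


Convert angles to radians: theta1 = 1.3963, theta2 = -2.3213
y = L1*sin(theta1) + L2*sin(theta1+theta2)
y = 6.4013 + -4.073
y = 2.3282


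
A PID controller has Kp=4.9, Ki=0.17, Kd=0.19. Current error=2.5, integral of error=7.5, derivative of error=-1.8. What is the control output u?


u = Kp*e + Ki*int(e) + Kd*de/dt
= 4.9*2.5 + 0.17*7.5 + 0.19*(-1.8)
= 12.25 + 1.275 + -0.342
= 13.183


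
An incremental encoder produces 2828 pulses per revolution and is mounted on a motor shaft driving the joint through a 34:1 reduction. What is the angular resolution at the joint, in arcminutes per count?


counts per rev = 2828
effective counts at joint = 2828 * 34 = 96152
resolution = 360*60 / 96152
= 0.2246 arcmin/count


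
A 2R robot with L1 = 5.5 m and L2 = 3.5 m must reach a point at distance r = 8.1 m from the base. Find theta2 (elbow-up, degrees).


cos(theta2) = (r^2 - L1^2 - L2^2) / (2*L1*L2)
cos(theta2) = (65.61 - 30.25 - 12.25) / 38.5
cos(theta2) = 0.60026
theta2 = 53.1115 degrees


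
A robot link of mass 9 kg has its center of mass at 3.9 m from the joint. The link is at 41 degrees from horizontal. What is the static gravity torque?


tau = m*g*L*cos(angle)
= 9 * 9.81 * 3.9 * cos(41 deg)
= 9 * 9.81 * 3.9 * 0.7547
= 259.8699 Nm


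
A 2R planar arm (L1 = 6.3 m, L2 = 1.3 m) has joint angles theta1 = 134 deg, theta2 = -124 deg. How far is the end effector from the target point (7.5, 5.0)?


End effector via forward kinematics:
x = L1*cos(t1) + L2*cos(t1+t2) = -3.0961
y = L1*sin(t1) + L2*sin(t1+t2) = 4.7576
Distance to target:
d = sqrt((7.5 - -3.0961)^2 + (5.0 - 4.7576)^2)
= sqrt(112.2773 + 0.0588)
= 10.5989 m


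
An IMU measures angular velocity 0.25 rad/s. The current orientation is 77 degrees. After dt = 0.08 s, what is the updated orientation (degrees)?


delta_theta = w * dt = 0.25 * 0.08 = 0.02 rad
= 1.1459 deg
theta_new = 77 + 1.1459 = 78.1459 deg


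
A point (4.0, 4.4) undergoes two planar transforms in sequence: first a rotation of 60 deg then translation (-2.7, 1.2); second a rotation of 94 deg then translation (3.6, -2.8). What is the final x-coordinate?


After transform 1:
x1 = cos(60)*4.0 - sin(60)*4.4 + -2.7 = -4.5105
y1 = sin(60)*4.0 + cos(60)*4.4 + 1.2 = 6.8641
After transform 2:
x2 = cos(94)*-4.5105 - sin(94)*6.8641 + 3.6
= -2.9327


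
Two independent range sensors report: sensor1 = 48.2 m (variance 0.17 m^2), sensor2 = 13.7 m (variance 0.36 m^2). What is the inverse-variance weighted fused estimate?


w1 = (1/var1) / (1/var1 + 1/var2)
   = 5.8824 / (5.8824 + 2.7778) = 0.6792
w2 = 1 - w1 = 0.3208
fused = w1*s1 + w2*s2 = 32.7396 + 4.3943
= 37.134 m


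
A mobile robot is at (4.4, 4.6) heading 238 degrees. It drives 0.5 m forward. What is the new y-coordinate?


y_new = y0 + d*sin(theta)
= 4.6 + 0.5*sin(238)
= 4.6 + -0.424
= 4.176


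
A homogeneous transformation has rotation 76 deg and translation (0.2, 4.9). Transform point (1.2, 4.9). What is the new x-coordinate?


x' = cos(theta)*px - sin(theta)*py + tx
= 0.2419*1.2 - 0.9703*4.9 + 0.2
= -4.2641


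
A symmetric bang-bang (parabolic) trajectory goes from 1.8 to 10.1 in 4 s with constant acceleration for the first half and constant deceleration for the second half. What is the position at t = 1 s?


Symmetric rest-to-rest: each phase covers (pf-p0)/2 in time T/2. 0.5*a*(T/2)^2 = (pf-p0)/2 => a = 4*(pf-p0)/T^2
a = 4*(10.1-1.8)/4^2 = 2.075
t = 1 is in the acceleration phase (t <= T/2).
p = p0 + 0.5*a*t^2 = 1.8 + 0.5*2.075*1^2
= 2.8375


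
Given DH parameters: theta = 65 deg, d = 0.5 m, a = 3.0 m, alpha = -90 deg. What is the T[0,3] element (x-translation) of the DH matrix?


T[0,3] = a * cos(theta)
= 3.0 * cos(65 deg)
= 3.0 * 0.4226
= 1.2679


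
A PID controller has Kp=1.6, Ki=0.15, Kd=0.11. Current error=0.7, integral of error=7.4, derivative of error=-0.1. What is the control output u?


u = Kp*e + Ki*int(e) + Kd*de/dt
= 1.6*0.7 + 0.15*7.4 + 0.11*(-0.1)
= 1.12 + 1.11 + -0.011
= 2.219


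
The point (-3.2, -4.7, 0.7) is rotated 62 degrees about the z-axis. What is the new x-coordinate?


Rotation about z-axis: x' = x*cos(theta) - y*sin(theta)
= -3.2 * 0.4695 - -4.7 * 0.8829
= 2.6475


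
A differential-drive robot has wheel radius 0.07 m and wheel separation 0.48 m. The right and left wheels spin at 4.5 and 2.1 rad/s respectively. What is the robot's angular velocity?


vR = r*wR = 0.07*4.5 = 0.315 m/s
vL = r*wL = 0.07*2.1 = 0.147 m/s
v = (vR+vL)/2 = 0.231 m/s
omega = (vR-vL)/L = 0.35 rad/s
angular velocity = 0.35 rad/s


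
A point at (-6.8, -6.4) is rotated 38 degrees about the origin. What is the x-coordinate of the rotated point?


x' = x*cos(theta) - y*sin(theta)
cos(38 deg) = 0.788, sin(38 deg) = 0.6157
x' = -6.8 * 0.788 - -6.4 * 0.6157
= -5.3585 - -3.9402
= -1.4182


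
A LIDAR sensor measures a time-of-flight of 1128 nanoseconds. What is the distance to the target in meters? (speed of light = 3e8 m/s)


tof = 1128 ns = 1.128e-06 s
dist = c * tof / 2
= 3e8 * 1.128e-06 / 2
= 169.2 m


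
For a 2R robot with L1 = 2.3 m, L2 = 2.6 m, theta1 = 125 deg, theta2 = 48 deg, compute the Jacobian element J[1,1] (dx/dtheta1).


J[1,1] = -L1*sin(t1) - L2*sin(t1+t2)
= -2.3*sin(125) - 2.6*sin(173)
= -2.2009


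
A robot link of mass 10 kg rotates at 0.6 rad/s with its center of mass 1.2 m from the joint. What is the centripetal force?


F = m * omega^2 * r
= 10 * 0.6^2 * 1.2
= 10 * 0.36 * 1.2
= 4.32 N


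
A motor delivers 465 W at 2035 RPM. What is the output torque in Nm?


omega = 2035 * 2*pi/60 = 213.1047 rad/s
tau = P / omega = 465 / 213.1047
= 2.182 Nm


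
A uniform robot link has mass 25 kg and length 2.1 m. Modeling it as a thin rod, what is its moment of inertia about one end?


I = (1/3) * m * L^2
= (1/3) * 25 * 2.1^2
= 0.333333 * 25 * 4.41
= 36.75 kg*m^2


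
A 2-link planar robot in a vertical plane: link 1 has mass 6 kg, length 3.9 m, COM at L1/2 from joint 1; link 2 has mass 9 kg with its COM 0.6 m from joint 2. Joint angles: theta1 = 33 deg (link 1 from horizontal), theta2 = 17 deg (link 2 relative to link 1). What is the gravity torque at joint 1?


Horizontal distance from joint 1 to link-1 COM:
  x_c1 = (L1/2)*cos(t1) = 1.95 * 0.8387 = 1.6354 m
Horizontal distance from joint 1 to link-2 COM:
  x_c2 = L1*cos(t1) + Lc2*cos(t1+t2)
       = 3.9*0.8387 + 0.6*0.6428 = 3.6565 m
tau1 = m1*g*x_c1 + m2*g*x_c2
     = 6*9.81*1.6354 + 9*9.81*3.6565
     = 96.2601 + 322.8313
     = 419.0914 Nm


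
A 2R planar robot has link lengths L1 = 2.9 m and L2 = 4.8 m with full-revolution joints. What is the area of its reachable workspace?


r_max = L1 + L2 = 7.7 m
r_min = |L1 - L2| = 1.9 m
Area = pi*(r_max^2 - r_min^2)
= pi*(59.29 - 3.61)
= pi * 55.68
= 174.9239 m^2


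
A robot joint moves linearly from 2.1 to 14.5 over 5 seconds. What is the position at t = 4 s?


s = t/T = 4/5 = 0.8
p(t) = p0 + (pf-p0)*s
= 2.1 + (14.5 - 2.1) * 0.8
= 12.02


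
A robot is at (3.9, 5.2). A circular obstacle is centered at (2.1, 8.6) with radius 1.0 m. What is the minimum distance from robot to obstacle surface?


center_dist = sqrt((3.9-2.1)^2 + (5.2-8.6)^2)
= sqrt(3.24 + 11.56)
= 3.8471
min_dist = center_dist - radius = 3.8471 - 1.0 = 2.8471 m


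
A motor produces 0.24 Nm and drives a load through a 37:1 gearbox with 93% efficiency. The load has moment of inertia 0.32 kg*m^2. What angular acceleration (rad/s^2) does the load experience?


tau_out = tau_motor * N * eta
= 0.24 * 37 * 0.93 = 8.2584 Nm
alpha = tau_out / I = 8.2584 / 0.32
= 25.8075 rad/s^2


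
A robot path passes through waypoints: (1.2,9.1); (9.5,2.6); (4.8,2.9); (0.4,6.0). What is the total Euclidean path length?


Segment lengths:
  seg1 = sqrt((8.3)^2 + (-6.5)^2) = 10.5423
  seg2 = sqrt((-4.7)^2 + (0.3)^2) = 4.7096
  seg3 = sqrt((-4.4)^2 + (3.1)^2) = 5.3824
Total = 20.6342


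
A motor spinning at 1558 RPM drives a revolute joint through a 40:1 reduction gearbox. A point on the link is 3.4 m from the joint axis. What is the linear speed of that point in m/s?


omega_motor = 1558 * 2*pi/60 = 163.1534 rad/s
omega_joint = omega_motor / 40 = 4.0788 rad/s
v = omega_joint * r = 4.0788 * 3.4
= 13.868 m/s


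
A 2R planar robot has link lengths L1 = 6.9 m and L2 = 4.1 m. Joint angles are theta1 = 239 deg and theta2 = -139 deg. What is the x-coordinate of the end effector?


Convert angles to radians: theta1 = 4.1713, theta2 = -2.426
x = L1*cos(theta1) + L2*cos(theta1+theta2)
x = -3.5538 + -0.712
x = -4.2657


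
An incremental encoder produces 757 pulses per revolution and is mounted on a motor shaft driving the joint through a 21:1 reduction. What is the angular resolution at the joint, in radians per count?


counts per rev = 757
effective counts at joint = 757 * 21 = 15897
resolution = 2*pi / 15897
= 3.9524e-04 rad/count


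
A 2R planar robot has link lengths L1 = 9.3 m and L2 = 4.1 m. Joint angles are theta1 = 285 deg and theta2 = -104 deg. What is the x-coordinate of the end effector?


Convert angles to radians: theta1 = 4.9742, theta2 = -1.8151
x = L1*cos(theta1) + L2*cos(theta1+theta2)
x = 2.407 + -4.0994
x = -1.6924


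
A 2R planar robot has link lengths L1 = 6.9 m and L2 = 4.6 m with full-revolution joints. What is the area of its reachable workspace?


r_max = L1 + L2 = 11.5 m
r_min = |L1 - L2| = 2.3 m
Area = pi*(r_max^2 - r_min^2)
= pi*(132.25 - 5.29)
= pi * 126.96
= 398.8566 m^2


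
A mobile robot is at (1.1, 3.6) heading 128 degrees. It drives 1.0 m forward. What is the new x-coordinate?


x_new = x0 + d*cos(theta)
= 1.1 + 1.0*cos(128)
= 1.1 + -0.6157
= 0.4843


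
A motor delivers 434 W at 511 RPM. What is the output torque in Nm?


omega = 511 * 2*pi/60 = 53.5118 rad/s
tau = P / omega = 434 / 53.5118
= 8.1104 Nm


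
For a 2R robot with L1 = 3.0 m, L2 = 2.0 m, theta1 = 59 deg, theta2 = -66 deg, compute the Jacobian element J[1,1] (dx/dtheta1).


J[1,1] = -L1*sin(t1) - L2*sin(t1+t2)
= -3.0*sin(59) - 2.0*sin(-7)
= -2.3278


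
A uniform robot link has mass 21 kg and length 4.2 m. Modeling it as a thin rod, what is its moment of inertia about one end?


I = (1/3) * m * L^2
= (1/3) * 21 * 4.2^2
= 0.333333 * 21 * 17.64
= 123.48 kg*m^2


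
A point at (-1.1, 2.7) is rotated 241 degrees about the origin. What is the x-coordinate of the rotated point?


x' = x*cos(theta) - y*sin(theta)
cos(241 deg) = -0.4848, sin(241 deg) = -0.8746
x' = -1.1 * -0.4848 - 2.7 * -0.8746
= 0.5333 - -2.3615
= 2.8948


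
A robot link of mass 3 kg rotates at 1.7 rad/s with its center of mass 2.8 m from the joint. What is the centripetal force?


F = m * omega^2 * r
= 3 * 1.7^2 * 2.8
= 3 * 2.89 * 2.8
= 24.276 N


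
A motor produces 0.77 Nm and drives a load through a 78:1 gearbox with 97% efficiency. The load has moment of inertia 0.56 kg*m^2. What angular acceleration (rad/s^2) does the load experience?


tau_out = tau_motor * N * eta
= 0.77 * 78 * 0.97 = 58.2582 Nm
alpha = tau_out / I = 58.2582 / 0.56
= 104.0325 rad/s^2


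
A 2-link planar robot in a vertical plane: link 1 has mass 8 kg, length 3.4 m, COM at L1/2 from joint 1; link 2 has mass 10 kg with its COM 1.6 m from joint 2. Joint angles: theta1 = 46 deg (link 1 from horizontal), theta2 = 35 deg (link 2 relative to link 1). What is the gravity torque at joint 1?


Horizontal distance from joint 1 to link-1 COM:
  x_c1 = (L1/2)*cos(t1) = 1.7 * 0.6947 = 1.1809 m
Horizontal distance from joint 1 to link-2 COM:
  x_c2 = L1*cos(t1) + Lc2*cos(t1+t2)
       = 3.4*0.6947 + 1.6*0.1564 = 2.6121 m
tau1 = m1*g*x_c1 + m2*g*x_c2
     = 8*9.81*1.1809 + 10*9.81*2.6121
     = 92.6785 + 256.2503
     = 348.9288 Nm


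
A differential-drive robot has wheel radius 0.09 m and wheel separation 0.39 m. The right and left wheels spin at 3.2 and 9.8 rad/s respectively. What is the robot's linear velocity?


vR = r*wR = 0.09*3.2 = 0.288 m/s
vL = r*wL = 0.09*9.8 = 0.882 m/s
v = (vR+vL)/2 = 0.585 m/s
omega = (vR-vL)/L = -1.5231 rad/s
linear velocity = 0.585 m/s


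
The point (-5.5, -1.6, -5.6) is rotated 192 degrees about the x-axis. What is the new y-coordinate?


Rotation about x-axis: y' = y*cos(theta) - z*sin(theta)
= -1.6 * -0.9781 - -5.6 * -0.2079
= 0.4007


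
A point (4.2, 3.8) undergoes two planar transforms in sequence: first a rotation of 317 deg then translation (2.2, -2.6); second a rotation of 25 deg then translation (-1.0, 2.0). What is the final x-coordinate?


After transform 1:
x1 = cos(317)*4.2 - sin(317)*3.8 + 2.2 = 7.8633
y1 = sin(317)*4.2 + cos(317)*3.8 + -2.6 = -2.6852
After transform 2:
x2 = cos(25)*7.8633 - sin(25)*-2.6852 + -1.0
= 7.2614


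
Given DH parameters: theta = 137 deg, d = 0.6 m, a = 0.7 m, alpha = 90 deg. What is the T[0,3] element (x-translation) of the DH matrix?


T[0,3] = a * cos(theta)
= 0.7 * cos(137 deg)
= 0.7 * -0.7314
= -0.5119


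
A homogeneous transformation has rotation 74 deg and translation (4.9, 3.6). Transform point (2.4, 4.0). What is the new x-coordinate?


x' = cos(theta)*px - sin(theta)*py + tx
= 0.2756*2.4 - 0.9613*4.0 + 4.9
= 1.7165


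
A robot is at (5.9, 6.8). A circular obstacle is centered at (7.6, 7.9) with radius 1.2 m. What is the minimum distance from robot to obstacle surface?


center_dist = sqrt((5.9-7.6)^2 + (6.8-7.9)^2)
= sqrt(2.89 + 1.21)
= 2.0248
min_dist = center_dist - radius = 2.0248 - 1.2 = 0.8248 m


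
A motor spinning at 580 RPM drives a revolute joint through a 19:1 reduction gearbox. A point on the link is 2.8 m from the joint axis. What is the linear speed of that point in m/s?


omega_motor = 580 * 2*pi/60 = 60.7375 rad/s
omega_joint = omega_motor / 19 = 3.1967 rad/s
v = omega_joint * r = 3.1967 * 2.8
= 8.9508 m/s


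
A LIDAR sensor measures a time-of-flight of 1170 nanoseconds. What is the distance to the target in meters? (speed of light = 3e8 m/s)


tof = 1170 ns = 1.17e-06 s
dist = c * tof / 2
= 3e8 * 1.17e-06 / 2
= 175.5 m


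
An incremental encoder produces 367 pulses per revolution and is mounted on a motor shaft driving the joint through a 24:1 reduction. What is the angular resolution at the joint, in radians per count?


counts per rev = 367
effective counts at joint = 367 * 24 = 8808
resolution = 2*pi / 8808
= 7.1335e-04 rad/count


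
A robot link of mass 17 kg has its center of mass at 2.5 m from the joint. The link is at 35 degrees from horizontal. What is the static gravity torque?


tau = m*g*L*cos(angle)
= 17 * 9.81 * 2.5 * cos(35 deg)
= 17 * 9.81 * 2.5 * 0.8192
= 341.525 Nm


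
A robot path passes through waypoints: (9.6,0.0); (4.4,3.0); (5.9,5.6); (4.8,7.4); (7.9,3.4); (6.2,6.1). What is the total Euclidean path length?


Segment lengths:
  seg1 = sqrt((-5.2)^2 + (3.0)^2) = 6.0033
  seg2 = sqrt((1.5)^2 + (2.6)^2) = 3.0017
  seg3 = sqrt((-1.1)^2 + (1.8)^2) = 2.1095
  seg4 = sqrt((3.1)^2 + (-4.0)^2) = 5.0606
  seg5 = sqrt((-1.7)^2 + (2.7)^2) = 3.1906
Total = 19.3657


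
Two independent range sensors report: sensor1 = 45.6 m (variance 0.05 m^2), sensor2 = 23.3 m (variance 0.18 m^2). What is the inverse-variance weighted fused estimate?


w1 = (1/var1) / (1/var1 + 1/var2)
   = 20.0 / (20.0 + 5.5556) = 0.7826
w2 = 1 - w1 = 0.2174
fused = w1*s1 + w2*s2 = 35.687 + 5.0652
= 40.7522 m


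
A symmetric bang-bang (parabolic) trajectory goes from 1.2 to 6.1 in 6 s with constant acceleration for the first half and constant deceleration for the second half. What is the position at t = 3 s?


Symmetric rest-to-rest: each phase covers (pf-p0)/2 in time T/2. 0.5*a*(T/2)^2 = (pf-p0)/2 => a = 4*(pf-p0)/T^2
a = 4*(6.1-1.2)/6^2 = 0.5444
t = 3 is in the acceleration phase (t <= T/2).
p = p0 + 0.5*a*t^2 = 1.2 + 0.5*0.5444*3^2
= 3.65


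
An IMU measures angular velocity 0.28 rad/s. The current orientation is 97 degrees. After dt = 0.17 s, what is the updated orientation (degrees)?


delta_theta = w * dt = 0.28 * 0.17 = 0.0476 rad
= 2.7273 deg
theta_new = 97 + 2.7273 = 99.7273 deg


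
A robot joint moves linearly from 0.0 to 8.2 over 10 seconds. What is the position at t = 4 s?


s = t/T = 4/10 = 0.4
p(t) = p0 + (pf-p0)*s
= 0.0 + (8.2 - 0.0) * 0.4
= 3.28


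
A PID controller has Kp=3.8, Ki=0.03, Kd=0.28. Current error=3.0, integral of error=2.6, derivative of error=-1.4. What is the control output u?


u = Kp*e + Ki*int(e) + Kd*de/dt
= 3.8*3.0 + 0.03*2.6 + 0.28*(-1.4)
= 11.4 + 0.078 + -0.392
= 11.086


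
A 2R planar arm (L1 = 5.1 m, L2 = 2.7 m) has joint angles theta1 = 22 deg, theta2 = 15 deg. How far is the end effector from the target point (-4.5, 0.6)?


End effector via forward kinematics:
x = L1*cos(t1) + L2*cos(t1+t2) = 6.885
y = L1*sin(t1) + L2*sin(t1+t2) = 3.5354
Distance to target:
d = sqrt((-4.5 - 6.885)^2 + (0.6 - 3.5354)^2)
= sqrt(129.6172 + 8.6165)
= 11.7573 m


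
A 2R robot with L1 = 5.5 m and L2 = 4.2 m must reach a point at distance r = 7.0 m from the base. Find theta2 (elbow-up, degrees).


cos(theta2) = (r^2 - L1^2 - L2^2) / (2*L1*L2)
cos(theta2) = (49.0 - 30.25 - 17.64) / 46.2
cos(theta2) = 0.024026
theta2 = 88.6233 degrees


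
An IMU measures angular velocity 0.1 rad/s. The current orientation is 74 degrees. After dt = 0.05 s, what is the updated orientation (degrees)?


delta_theta = w * dt = 0.1 * 0.05 = 0.005 rad
= 0.2865 deg
theta_new = 74 + 0.2865 = 74.2865 deg


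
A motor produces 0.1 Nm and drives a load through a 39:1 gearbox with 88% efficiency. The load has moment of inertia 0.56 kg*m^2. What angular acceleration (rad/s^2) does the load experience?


tau_out = tau_motor * N * eta
= 0.1 * 39 * 0.88 = 3.432 Nm
alpha = tau_out / I = 3.432 / 0.56
= 6.1286 rad/s^2


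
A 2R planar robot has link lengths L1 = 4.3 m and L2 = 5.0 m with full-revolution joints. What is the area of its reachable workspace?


r_max = L1 + L2 = 9.3 m
r_min = |L1 - L2| = 0.7 m
Area = pi*(r_max^2 - r_min^2)
= pi*(86.49 - 0.49)
= pi * 86.0
= 270.177 m^2


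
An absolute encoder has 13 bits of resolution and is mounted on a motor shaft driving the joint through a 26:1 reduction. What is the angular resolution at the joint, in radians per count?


counts = 2^13 = 8192
effective counts at joint = 8192 * 26 = 212992
resolution = 2*pi / 212992
= 2.9500e-05 rad/count


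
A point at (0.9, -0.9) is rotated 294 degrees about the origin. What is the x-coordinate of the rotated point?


x' = x*cos(theta) - y*sin(theta)
cos(294 deg) = 0.4067, sin(294 deg) = -0.9135
x' = 0.9 * 0.4067 - -0.9 * -0.9135
= 0.3661 - 0.8222
= -0.4561


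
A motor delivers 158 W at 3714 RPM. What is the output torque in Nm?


omega = 3714 * 2*pi/60 = 388.9292 rad/s
tau = P / omega = 158 / 388.9292
= 0.4062 Nm


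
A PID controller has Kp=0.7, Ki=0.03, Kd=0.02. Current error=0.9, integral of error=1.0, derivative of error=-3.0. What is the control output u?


u = Kp*e + Ki*int(e) + Kd*de/dt
= 0.7*0.9 + 0.03*1.0 + 0.02*(-3.0)
= 0.63 + 0.03 + -0.06
= 0.6


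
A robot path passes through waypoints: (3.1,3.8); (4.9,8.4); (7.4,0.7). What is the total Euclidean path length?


Segment lengths:
  seg1 = sqrt((1.8)^2 + (4.6)^2) = 4.9396
  seg2 = sqrt((2.5)^2 + (-7.7)^2) = 8.0957
Total = 13.0353


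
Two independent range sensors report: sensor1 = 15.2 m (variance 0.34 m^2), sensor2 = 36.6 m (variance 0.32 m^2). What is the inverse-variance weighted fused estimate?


w1 = (1/var1) / (1/var1 + 1/var2)
   = 2.9412 / (2.9412 + 3.125) = 0.4848
w2 = 1 - w1 = 0.5152
fused = w1*s1 + w2*s2 = 7.3697 + 18.8545
= 26.2242 m


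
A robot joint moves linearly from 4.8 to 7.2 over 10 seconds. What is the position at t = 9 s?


s = t/T = 9/10 = 0.9
p(t) = p0 + (pf-p0)*s
= 4.8 + (7.2 - 4.8) * 0.9
= 6.96


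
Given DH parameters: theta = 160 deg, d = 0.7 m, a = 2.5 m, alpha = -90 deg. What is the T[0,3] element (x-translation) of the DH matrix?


T[0,3] = a * cos(theta)
= 2.5 * cos(160 deg)
= 2.5 * -0.9397
= -2.3492


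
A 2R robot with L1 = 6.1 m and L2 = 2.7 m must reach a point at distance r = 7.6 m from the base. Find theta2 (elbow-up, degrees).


cos(theta2) = (r^2 - L1^2 - L2^2) / (2*L1*L2)
cos(theta2) = (57.76 - 37.21 - 7.29) / 32.94
cos(theta2) = 0.40255
theta2 = 66.2623 degrees


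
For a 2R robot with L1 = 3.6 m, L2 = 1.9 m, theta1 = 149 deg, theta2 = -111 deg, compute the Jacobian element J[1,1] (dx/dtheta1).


J[1,1] = -L1*sin(t1) - L2*sin(t1+t2)
= -3.6*sin(149) - 1.9*sin(38)
= -3.0239


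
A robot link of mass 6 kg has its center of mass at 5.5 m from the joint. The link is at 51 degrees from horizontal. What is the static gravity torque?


tau = m*g*L*cos(angle)
= 6 * 9.81 * 5.5 * cos(51 deg)
= 6 * 9.81 * 5.5 * 0.6293
= 203.7299 Nm


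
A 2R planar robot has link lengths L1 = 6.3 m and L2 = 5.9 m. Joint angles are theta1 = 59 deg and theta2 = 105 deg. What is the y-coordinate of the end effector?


Convert angles to radians: theta1 = 1.0297, theta2 = 1.8326
y = L1*sin(theta1) + L2*sin(theta1+theta2)
y = 5.4002 + 1.6263
y = 7.0264


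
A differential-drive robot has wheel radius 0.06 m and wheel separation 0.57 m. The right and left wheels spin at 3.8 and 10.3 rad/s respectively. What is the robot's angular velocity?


vR = r*wR = 0.06*3.8 = 0.228 m/s
vL = r*wL = 0.06*10.3 = 0.618 m/s
v = (vR+vL)/2 = 0.423 m/s
omega = (vR-vL)/L = -0.6842 rad/s
angular velocity = -0.6842 rad/s


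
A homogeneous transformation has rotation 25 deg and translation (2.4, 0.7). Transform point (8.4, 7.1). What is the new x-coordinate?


x' = cos(theta)*px - sin(theta)*py + tx
= 0.9063*8.4 - 0.4226*7.1 + 2.4
= 7.0124


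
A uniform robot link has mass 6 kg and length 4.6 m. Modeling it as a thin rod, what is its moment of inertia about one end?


I = (1/3) * m * L^2
= (1/3) * 6 * 4.6^2
= 0.333333 * 6 * 21.16
= 42.32 kg*m^2


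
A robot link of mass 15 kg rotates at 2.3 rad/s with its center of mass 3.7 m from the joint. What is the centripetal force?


F = m * omega^2 * r
= 15 * 2.3^2 * 3.7
= 15 * 5.29 * 3.7
= 293.595 N


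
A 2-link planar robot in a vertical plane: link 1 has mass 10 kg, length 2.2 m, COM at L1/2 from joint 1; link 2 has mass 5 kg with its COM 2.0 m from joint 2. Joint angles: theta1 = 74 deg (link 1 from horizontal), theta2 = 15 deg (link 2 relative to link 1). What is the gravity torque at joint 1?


Horizontal distance from joint 1 to link-1 COM:
  x_c1 = (L1/2)*cos(t1) = 1.1 * 0.2756 = 0.3032 m
Horizontal distance from joint 1 to link-2 COM:
  x_c2 = L1*cos(t1) + Lc2*cos(t1+t2)
       = 2.2*0.2756 + 2.0*0.0175 = 0.6413 m
tau1 = m1*g*x_c1 + m2*g*x_c2
     = 10*9.81*0.3032 + 5*9.81*0.6413
     = 29.744 + 31.4561
     = 61.2001 Nm


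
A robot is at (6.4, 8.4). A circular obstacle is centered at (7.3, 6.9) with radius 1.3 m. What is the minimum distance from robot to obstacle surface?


center_dist = sqrt((6.4-7.3)^2 + (8.4-6.9)^2)
= sqrt(0.81 + 2.25)
= 1.7493
min_dist = center_dist - radius = 1.7493 - 1.3 = 0.4493 m


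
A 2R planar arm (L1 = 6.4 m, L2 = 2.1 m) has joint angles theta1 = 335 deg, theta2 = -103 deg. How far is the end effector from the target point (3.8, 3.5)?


End effector via forward kinematics:
x = L1*cos(t1) + L2*cos(t1+t2) = 4.5075
y = L1*sin(t1) + L2*sin(t1+t2) = -4.3596
Distance to target:
d = sqrt((3.8 - 4.5075)^2 + (3.5 - -4.3596)^2)
= sqrt(0.5005 + 61.773)
= 7.8914 m


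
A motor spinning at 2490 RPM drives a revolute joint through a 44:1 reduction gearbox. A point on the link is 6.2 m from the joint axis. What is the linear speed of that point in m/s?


omega_motor = 2490 * 2*pi/60 = 260.7522 rad/s
omega_joint = omega_motor / 44 = 5.9262 rad/s
v = omega_joint * r = 5.9262 * 6.2
= 36.7424 m/s


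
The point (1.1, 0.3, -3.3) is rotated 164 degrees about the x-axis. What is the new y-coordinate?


Rotation about x-axis: y' = y*cos(theta) - z*sin(theta)
= 0.3 * -0.9613 - -3.3 * 0.2756
= 0.6212


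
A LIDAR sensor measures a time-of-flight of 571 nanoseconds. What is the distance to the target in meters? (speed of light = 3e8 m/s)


tof = 571 ns = 5.71e-07 s
dist = c * tof / 2
= 3e8 * 5.71e-07 / 2
= 85.65 m


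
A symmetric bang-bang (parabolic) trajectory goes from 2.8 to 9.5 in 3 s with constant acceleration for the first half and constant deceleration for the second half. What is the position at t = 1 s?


Symmetric rest-to-rest: each phase covers (pf-p0)/2 in time T/2. 0.5*a*(T/2)^2 = (pf-p0)/2 => a = 4*(pf-p0)/T^2
a = 4*(9.5-2.8)/3^2 = 2.9778
t = 1 is in the acceleration phase (t <= T/2).
p = p0 + 0.5*a*t^2 = 2.8 + 0.5*2.9778*1^2
= 4.2889


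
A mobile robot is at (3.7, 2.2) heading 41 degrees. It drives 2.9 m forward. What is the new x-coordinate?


x_new = x0 + d*cos(theta)
= 3.7 + 2.9*cos(41)
= 3.7 + 2.1887
= 5.8887


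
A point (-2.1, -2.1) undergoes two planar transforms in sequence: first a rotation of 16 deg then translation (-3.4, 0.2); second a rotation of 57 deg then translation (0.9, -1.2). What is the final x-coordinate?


After transform 1:
x1 = cos(16)*-2.1 - sin(16)*-2.1 + -3.4 = -4.8398
y1 = sin(16)*-2.1 + cos(16)*-2.1 + 0.2 = -2.3975
After transform 2:
x2 = cos(57)*-4.8398 - sin(57)*-2.3975 + 0.9
= 0.2748


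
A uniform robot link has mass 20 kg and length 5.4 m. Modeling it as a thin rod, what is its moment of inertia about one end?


I = (1/3) * m * L^2
= (1/3) * 20 * 5.4^2
= 0.333333 * 20 * 29.16
= 194.4 kg*m^2


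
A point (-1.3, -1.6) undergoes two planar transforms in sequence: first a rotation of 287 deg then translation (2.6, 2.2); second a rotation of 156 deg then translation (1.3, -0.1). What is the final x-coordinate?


After transform 1:
x1 = cos(287)*-1.3 - sin(287)*-1.6 + 2.6 = 0.6898
y1 = sin(287)*-1.3 + cos(287)*-1.6 + 2.2 = 2.9754
After transform 2:
x2 = cos(156)*0.6898 - sin(156)*2.9754 + 1.3
= -0.5404


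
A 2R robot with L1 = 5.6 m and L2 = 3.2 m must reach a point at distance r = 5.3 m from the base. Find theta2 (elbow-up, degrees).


cos(theta2) = (r^2 - L1^2 - L2^2) / (2*L1*L2)
cos(theta2) = (28.09 - 31.36 - 10.24) / 35.84
cos(theta2) = -0.376953
theta2 = 112.1451 degrees


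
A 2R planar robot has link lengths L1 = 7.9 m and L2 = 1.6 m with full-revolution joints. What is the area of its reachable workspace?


r_max = L1 + L2 = 9.5 m
r_min = |L1 - L2| = 6.3 m
Area = pi*(r_max^2 - r_min^2)
= pi*(90.25 - 39.69)
= pi * 50.56
= 158.8389 m^2


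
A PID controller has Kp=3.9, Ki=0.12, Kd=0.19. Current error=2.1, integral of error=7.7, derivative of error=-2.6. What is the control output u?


u = Kp*e + Ki*int(e) + Kd*de/dt
= 3.9*2.1 + 0.12*7.7 + 0.19*(-2.6)
= 8.19 + 0.924 + -0.494
= 8.62


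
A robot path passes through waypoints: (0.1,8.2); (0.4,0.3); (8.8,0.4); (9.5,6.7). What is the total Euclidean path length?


Segment lengths:
  seg1 = sqrt((0.3)^2 + (-7.9)^2) = 7.9057
  seg2 = sqrt((8.4)^2 + (0.1)^2) = 8.4006
  seg3 = sqrt((0.7)^2 + (6.3)^2) = 6.3388
Total = 22.6451


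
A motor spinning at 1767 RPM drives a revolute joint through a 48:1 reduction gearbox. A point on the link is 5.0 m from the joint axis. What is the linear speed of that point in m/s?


omega_motor = 1767 * 2*pi/60 = 185.0398 rad/s
omega_joint = omega_motor / 48 = 3.855 rad/s
v = omega_joint * r = 3.855 * 5.0
= 19.275 m/s


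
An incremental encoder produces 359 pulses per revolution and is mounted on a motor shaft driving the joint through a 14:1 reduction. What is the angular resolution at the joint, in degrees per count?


counts per rev = 359
effective counts at joint = 359 * 14 = 5026
resolution = 360 / 5026
= 0.0716 deg/count


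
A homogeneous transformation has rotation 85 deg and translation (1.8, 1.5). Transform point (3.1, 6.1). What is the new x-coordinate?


x' = cos(theta)*px - sin(theta)*py + tx
= 0.0872*3.1 - 0.9962*6.1 + 1.8
= -4.0066


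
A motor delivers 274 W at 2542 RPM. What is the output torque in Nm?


omega = 2542 * 2*pi/60 = 266.1976 rad/s
tau = P / omega = 274 / 266.1976
= 1.0293 Nm


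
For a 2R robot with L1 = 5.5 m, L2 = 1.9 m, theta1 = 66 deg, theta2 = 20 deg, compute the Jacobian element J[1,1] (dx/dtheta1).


J[1,1] = -L1*sin(t1) - L2*sin(t1+t2)
= -5.5*sin(66) - 1.9*sin(86)
= -6.9199


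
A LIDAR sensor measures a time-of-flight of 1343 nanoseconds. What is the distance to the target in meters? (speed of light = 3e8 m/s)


tof = 1343 ns = 1.343e-06 s
dist = c * tof / 2
= 3e8 * 1.343e-06 / 2
= 201.45 m


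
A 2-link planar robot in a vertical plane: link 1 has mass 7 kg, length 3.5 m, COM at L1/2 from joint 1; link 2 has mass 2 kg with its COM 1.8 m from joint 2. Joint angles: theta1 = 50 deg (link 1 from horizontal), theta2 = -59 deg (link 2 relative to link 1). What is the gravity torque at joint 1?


Horizontal distance from joint 1 to link-1 COM:
  x_c1 = (L1/2)*cos(t1) = 1.75 * 0.6428 = 1.1249 m
Horizontal distance from joint 1 to link-2 COM:
  x_c2 = L1*cos(t1) + Lc2*cos(t1+t2)
       = 3.5*0.6428 + 1.8*0.9877 = 4.0276 m
tau1 = m1*g*x_c1 + m2*g*x_c2
     = 7*9.81*1.1249 + 2*9.81*4.0276
     = 77.2454 + 79.0214
     = 156.2668 Nm


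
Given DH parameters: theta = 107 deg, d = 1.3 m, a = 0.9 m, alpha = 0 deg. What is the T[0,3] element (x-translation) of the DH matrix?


T[0,3] = a * cos(theta)
= 0.9 * cos(107 deg)
= 0.9 * -0.2924
= -0.2631


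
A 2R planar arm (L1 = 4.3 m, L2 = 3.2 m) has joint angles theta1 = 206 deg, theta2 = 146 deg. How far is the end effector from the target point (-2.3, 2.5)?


End effector via forward kinematics:
x = L1*cos(t1) + L2*cos(t1+t2) = -0.696
y = L1*sin(t1) + L2*sin(t1+t2) = -2.3303
Distance to target:
d = sqrt((-2.3 - -0.696)^2 + (2.5 - -2.3303)^2)
= sqrt(2.573 + 23.3323)
= 5.0897 m


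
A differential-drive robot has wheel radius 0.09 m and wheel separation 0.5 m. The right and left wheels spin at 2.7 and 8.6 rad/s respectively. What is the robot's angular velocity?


vR = r*wR = 0.09*2.7 = 0.243 m/s
vL = r*wL = 0.09*8.6 = 0.774 m/s
v = (vR+vL)/2 = 0.5085 m/s
omega = (vR-vL)/L = -1.062 rad/s
angular velocity = -1.062 rad/s


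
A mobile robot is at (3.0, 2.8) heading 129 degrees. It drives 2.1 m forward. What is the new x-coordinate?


x_new = x0 + d*cos(theta)
= 3.0 + 2.1*cos(129)
= 3.0 + -1.3216
= 1.6784


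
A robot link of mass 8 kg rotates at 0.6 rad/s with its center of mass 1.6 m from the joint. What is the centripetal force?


F = m * omega^2 * r
= 8 * 0.6^2 * 1.6
= 8 * 0.36 * 1.6
= 4.608 N


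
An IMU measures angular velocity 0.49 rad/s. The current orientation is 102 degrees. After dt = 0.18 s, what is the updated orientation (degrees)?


delta_theta = w * dt = 0.49 * 0.18 = 0.0882 rad
= 5.0535 deg
theta_new = 102 + 5.0535 = 107.0535 deg


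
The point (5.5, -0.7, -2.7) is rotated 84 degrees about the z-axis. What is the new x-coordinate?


Rotation about z-axis: x' = x*cos(theta) - y*sin(theta)
= 5.5 * 0.1045 - -0.7 * 0.9945
= 1.2711


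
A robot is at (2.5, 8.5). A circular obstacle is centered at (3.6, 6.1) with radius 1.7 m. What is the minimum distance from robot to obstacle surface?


center_dist = sqrt((2.5-3.6)^2 + (8.5-6.1)^2)
= sqrt(1.21 + 5.76)
= 2.6401
min_dist = center_dist - radius = 2.6401 - 1.7 = 0.9401 m


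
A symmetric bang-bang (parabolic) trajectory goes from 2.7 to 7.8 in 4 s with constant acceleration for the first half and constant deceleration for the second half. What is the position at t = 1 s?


Symmetric rest-to-rest: each phase covers (pf-p0)/2 in time T/2. 0.5*a*(T/2)^2 = (pf-p0)/2 => a = 4*(pf-p0)/T^2
a = 4*(7.8-2.7)/4^2 = 1.275
t = 1 is in the acceleration phase (t <= T/2).
p = p0 + 0.5*a*t^2 = 2.7 + 0.5*1.275*1^2
= 3.3375


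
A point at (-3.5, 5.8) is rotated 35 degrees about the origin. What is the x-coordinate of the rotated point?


x' = x*cos(theta) - y*sin(theta)
cos(35 deg) = 0.8192, sin(35 deg) = 0.5736
x' = -3.5 * 0.8192 - 5.8 * 0.5736
= -2.867 - 3.3267
= -6.1938


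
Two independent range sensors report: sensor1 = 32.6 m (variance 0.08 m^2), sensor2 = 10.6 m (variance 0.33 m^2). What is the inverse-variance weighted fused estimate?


w1 = (1/var1) / (1/var1 + 1/var2)
   = 12.5 / (12.5 + 3.0303) = 0.8049
w2 = 1 - w1 = 0.1951
fused = w1*s1 + w2*s2 = 26.239 + 2.0683
= 28.3073 m


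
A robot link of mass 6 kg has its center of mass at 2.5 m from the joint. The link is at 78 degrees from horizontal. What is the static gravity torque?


tau = m*g*L*cos(angle)
= 6 * 9.81 * 2.5 * cos(78 deg)
= 6 * 9.81 * 2.5 * 0.2079
= 30.5942 Nm


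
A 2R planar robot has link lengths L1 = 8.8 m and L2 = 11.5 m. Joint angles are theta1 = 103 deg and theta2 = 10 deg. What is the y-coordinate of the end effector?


Convert angles to radians: theta1 = 1.7977, theta2 = 0.1745
y = L1*sin(theta1) + L2*sin(theta1+theta2)
y = 8.5745 + 10.5858
y = 19.1603


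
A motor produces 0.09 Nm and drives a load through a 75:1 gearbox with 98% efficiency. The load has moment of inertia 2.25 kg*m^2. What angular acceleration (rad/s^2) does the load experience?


tau_out = tau_motor * N * eta
= 0.09 * 75 * 0.98 = 6.615 Nm
alpha = tau_out / I = 6.615 / 2.25
= 2.94 rad/s^2


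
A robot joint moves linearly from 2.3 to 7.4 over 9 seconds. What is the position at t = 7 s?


s = t/T = 7/9 = 0.7778
p(t) = p0 + (pf-p0)*s
= 2.3 + (7.4 - 2.3) * 0.7778
= 6.2667


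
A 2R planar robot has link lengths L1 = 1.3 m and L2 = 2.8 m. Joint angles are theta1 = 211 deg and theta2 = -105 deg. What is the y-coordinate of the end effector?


Convert angles to radians: theta1 = 3.6826, theta2 = -1.8326
y = L1*sin(theta1) + L2*sin(theta1+theta2)
y = -0.6695 + 2.6915
y = 2.022


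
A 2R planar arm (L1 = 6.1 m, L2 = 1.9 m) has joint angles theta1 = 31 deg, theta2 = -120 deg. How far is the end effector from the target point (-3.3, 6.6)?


End effector via forward kinematics:
x = L1*cos(t1) + L2*cos(t1+t2) = 5.2619
y = L1*sin(t1) + L2*sin(t1+t2) = 1.242
Distance to target:
d = sqrt((-3.3 - 5.2619)^2 + (6.6 - 1.242)^2)
= sqrt(73.3058 + 28.7079)
= 10.1002 m


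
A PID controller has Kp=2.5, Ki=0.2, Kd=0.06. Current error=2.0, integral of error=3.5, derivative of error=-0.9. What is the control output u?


u = Kp*e + Ki*int(e) + Kd*de/dt
= 2.5*2.0 + 0.2*3.5 + 0.06*(-0.9)
= 5.0 + 0.7 + -0.054
= 5.646


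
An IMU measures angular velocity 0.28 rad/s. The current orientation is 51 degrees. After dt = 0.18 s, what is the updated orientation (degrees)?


delta_theta = w * dt = 0.28 * 0.18 = 0.0504 rad
= 2.8877 deg
theta_new = 51 + 2.8877 = 53.8877 deg


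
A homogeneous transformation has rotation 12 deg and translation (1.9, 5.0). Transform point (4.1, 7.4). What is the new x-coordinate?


x' = cos(theta)*px - sin(theta)*py + tx
= 0.9781*4.1 - 0.2079*7.4 + 1.9
= 4.3719


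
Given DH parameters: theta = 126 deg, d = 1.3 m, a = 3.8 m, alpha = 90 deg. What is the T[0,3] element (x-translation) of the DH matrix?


T[0,3] = a * cos(theta)
= 3.8 * cos(126 deg)
= 3.8 * -0.5878
= -2.2336


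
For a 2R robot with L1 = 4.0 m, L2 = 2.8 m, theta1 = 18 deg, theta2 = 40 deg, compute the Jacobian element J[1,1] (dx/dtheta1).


J[1,1] = -L1*sin(t1) - L2*sin(t1+t2)
= -4.0*sin(18) - 2.8*sin(58)
= -3.6106


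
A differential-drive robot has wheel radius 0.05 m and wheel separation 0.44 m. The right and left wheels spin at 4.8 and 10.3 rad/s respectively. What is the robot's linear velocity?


vR = r*wR = 0.05*4.8 = 0.24 m/s
vL = r*wL = 0.05*10.3 = 0.515 m/s
v = (vR+vL)/2 = 0.3775 m/s
omega = (vR-vL)/L = -0.625 rad/s
linear velocity = 0.3775 m/s


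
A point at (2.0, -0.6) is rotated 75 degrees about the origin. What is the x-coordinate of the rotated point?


x' = x*cos(theta) - y*sin(theta)
cos(75 deg) = 0.2588, sin(75 deg) = 0.9659
x' = 2.0 * 0.2588 - -0.6 * 0.9659
= 0.5176 - -0.5796
= 1.0972


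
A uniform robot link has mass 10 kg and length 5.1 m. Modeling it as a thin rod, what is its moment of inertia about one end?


I = (1/3) * m * L^2
= (1/3) * 10 * 5.1^2
= 0.333333 * 10 * 26.01
= 86.7 kg*m^2


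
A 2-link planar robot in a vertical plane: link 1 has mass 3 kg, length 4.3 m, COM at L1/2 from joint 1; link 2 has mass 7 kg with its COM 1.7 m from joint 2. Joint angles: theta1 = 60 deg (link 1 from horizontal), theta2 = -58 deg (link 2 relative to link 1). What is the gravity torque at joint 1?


Horizontal distance from joint 1 to link-1 COM:
  x_c1 = (L1/2)*cos(t1) = 2.15 * 0.5 = 1.075 m
Horizontal distance from joint 1 to link-2 COM:
  x_c2 = L1*cos(t1) + Lc2*cos(t1+t2)
       = 4.3*0.5 + 1.7*0.9994 = 3.849 m
tau1 = m1*g*x_c1 + m2*g*x_c2
     = 3*9.81*1.075 + 7*9.81*3.849
     = 31.6373 + 264.3084
     = 295.9456 Nm


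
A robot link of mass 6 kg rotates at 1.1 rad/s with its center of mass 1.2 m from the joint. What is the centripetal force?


F = m * omega^2 * r
= 6 * 1.1^2 * 1.2
= 6 * 1.21 * 1.2
= 8.712 N


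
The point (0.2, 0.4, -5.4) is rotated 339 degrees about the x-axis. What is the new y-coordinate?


Rotation about x-axis: y' = y*cos(theta) - z*sin(theta)
= 0.4 * 0.9336 - -5.4 * -0.3584
= -1.5618


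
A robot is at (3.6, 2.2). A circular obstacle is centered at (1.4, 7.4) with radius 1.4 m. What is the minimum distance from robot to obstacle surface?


center_dist = sqrt((3.6-1.4)^2 + (2.2-7.4)^2)
= sqrt(4.84 + 27.04)
= 5.6462
min_dist = center_dist - radius = 5.6462 - 1.4 = 4.2462 m


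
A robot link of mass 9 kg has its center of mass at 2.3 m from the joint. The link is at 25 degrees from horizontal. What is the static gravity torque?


tau = m*g*L*cos(angle)
= 9 * 9.81 * 2.3 * cos(25 deg)
= 9 * 9.81 * 2.3 * 0.9063
= 184.0412 Nm


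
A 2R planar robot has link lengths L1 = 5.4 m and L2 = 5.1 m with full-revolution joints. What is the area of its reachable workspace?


r_max = L1 + L2 = 10.5 m
r_min = |L1 - L2| = 0.3 m
Area = pi*(r_max^2 - r_min^2)
= pi*(110.25 - 0.09)
= pi * 110.16
= 346.0778 m^2


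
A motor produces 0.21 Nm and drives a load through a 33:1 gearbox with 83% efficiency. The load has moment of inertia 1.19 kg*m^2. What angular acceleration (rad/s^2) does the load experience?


tau_out = tau_motor * N * eta
= 0.21 * 33 * 0.83 = 5.7519 Nm
alpha = tau_out / I = 5.7519 / 1.19
= 4.8335 rad/s^2


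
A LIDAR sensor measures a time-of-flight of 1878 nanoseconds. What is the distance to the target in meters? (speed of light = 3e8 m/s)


tof = 1878 ns = 1.878e-06 s
dist = c * tof / 2
= 3e8 * 1.878e-06 / 2
= 281.7 m


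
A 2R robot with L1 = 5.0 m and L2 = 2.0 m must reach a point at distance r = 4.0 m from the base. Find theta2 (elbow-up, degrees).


cos(theta2) = (r^2 - L1^2 - L2^2) / (2*L1*L2)
cos(theta2) = (16.0 - 25.0 - 4.0) / 20.0
cos(theta2) = -0.65
theta2 = 130.5416 degrees


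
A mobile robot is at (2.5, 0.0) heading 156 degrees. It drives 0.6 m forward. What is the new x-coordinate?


x_new = x0 + d*cos(theta)
= 2.5 + 0.6*cos(156)
= 2.5 + -0.5481
= 1.9519


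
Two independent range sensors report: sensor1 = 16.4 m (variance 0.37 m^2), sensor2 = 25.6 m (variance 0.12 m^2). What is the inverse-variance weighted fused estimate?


w1 = (1/var1) / (1/var1 + 1/var2)
   = 2.7027 / (2.7027 + 8.3333) = 0.2449
w2 = 1 - w1 = 0.7551
fused = w1*s1 + w2*s2 = 4.0163 + 19.3306
= 23.3469 m
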